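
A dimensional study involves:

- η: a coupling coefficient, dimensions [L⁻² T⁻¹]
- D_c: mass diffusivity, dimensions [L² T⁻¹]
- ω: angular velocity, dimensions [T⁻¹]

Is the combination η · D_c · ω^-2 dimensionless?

yes

Sum the exponent of each base dimension across the product:
  M: [η]_M + [D_c]_M − 2·[ω]_M = (0) + (0) − 2·(0) = 0
  L: [η]_L + [D_c]_L − 2·[ω]_L = (-2) + (2) − 2·(0) = 0
  T: [η]_T + [D_c]_T − 2·[ω]_T = (-1) + (-1) − 2·(-1) = 0
All base exponents vanish — dimensionless.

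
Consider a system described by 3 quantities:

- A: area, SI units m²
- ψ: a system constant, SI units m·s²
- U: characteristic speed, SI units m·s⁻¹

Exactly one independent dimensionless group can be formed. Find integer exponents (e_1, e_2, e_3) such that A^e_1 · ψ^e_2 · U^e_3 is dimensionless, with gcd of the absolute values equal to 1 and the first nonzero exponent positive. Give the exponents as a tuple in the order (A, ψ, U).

L: e_1·(2) + e_2·(1) + e_3·(1) = 0
T: e_1·(0) + e_2·(2) + e_3·(-1) = 0
Solving this homogeneous linear system for the smallest-integer solution (first nonzero entry positive) gives (3, -2, -4).

(3, -2, -4)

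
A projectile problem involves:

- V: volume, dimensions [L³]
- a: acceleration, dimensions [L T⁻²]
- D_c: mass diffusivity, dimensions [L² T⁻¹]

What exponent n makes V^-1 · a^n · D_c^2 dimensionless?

Balance the L exponent: (1)·n from a, plus −(3) + 2·(2) = 1 from the rest, must sum to zero.
n + 1 = 0, so n = -1.

-1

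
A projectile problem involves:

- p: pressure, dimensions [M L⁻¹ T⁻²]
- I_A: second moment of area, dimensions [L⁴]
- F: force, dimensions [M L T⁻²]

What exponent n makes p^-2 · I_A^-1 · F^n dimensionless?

2

Balance the M exponent: (1)·n from F, plus −2·(1) − (0) = -2 from the rest, must sum to zero.
n − 2 = 0, so n = 2.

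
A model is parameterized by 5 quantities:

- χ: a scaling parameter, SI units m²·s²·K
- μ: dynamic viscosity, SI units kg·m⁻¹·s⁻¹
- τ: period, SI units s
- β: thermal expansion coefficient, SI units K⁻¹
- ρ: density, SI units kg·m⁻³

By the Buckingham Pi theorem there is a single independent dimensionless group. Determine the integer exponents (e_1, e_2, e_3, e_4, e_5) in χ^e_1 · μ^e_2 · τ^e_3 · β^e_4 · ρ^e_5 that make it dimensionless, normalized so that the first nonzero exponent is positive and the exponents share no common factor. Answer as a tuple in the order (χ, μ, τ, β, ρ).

(1, -1, -3, 1, 1)

M: e_1·(0) + e_2·(1) + e_3·(0) + e_4·(0) + e_5·(1) = 0
L: e_1·(2) + e_2·(-1) + e_3·(0) + e_4·(0) + e_5·(-3) = 0
T: e_1·(2) + e_2·(-1) + e_3·(1) + e_4·(0) + e_5·(0) = 0
Θ: e_1·(1) + e_2·(0) + e_3·(0) + e_4·(-1) + e_5·(0) = 0
Solving this homogeneous linear system for the smallest-integer solution (first nonzero entry positive) gives (1, -1, -3, 1, 1).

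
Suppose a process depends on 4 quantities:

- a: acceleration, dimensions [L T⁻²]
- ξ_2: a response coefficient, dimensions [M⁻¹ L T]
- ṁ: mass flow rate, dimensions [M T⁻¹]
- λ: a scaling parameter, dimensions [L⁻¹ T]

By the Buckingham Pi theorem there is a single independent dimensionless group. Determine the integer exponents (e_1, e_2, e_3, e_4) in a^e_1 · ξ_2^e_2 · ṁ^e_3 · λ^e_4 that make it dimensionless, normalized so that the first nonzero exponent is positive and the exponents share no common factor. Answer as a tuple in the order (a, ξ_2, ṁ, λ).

(1, 1, 1, 2)

M: e_1·(0) + e_2·(-1) + e_3·(1) + e_4·(0) = 0
L: e_1·(1) + e_2·(1) + e_3·(0) + e_4·(-1) = 0
T: e_1·(-2) + e_2·(1) + e_3·(-1) + e_4·(1) = 0
Solving this homogeneous linear system for the smallest-integer solution (first nonzero entry positive) gives (1, 1, 1, 2).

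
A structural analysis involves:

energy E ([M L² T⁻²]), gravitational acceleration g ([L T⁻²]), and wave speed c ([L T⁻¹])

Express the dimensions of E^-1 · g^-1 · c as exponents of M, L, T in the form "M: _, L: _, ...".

M: -1, L: -2, T: 3

Collect each base-dimension exponent across the product:
  M: −(1) − (0) + (0) = -1
  L: −(2) − (1) + (1) = -2
  T: −(-2) − (-2) + (-1) = 3
So the dimensions are [M⁻¹ L⁻² T³].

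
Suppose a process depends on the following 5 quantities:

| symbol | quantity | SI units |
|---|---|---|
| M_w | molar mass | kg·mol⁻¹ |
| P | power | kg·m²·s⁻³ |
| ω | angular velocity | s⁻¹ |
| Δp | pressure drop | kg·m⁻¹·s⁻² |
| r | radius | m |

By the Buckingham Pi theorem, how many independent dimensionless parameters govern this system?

1

There are 5 variables and 4 base dimensions (M, L, T, N).
The dimension matrix has rank 4.
Independent dimensionless groups: 5 − 4 = 1.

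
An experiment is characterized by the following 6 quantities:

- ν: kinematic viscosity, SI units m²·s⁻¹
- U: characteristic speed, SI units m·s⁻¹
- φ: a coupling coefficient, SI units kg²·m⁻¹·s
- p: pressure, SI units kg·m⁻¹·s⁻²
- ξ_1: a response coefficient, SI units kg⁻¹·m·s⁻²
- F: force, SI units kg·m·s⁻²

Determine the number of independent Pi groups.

There are 6 variables and 3 base dimensions (M, L, T).
The dimension matrix has rank 3.
Independent dimensionless groups: 6 − 3 = 3.

3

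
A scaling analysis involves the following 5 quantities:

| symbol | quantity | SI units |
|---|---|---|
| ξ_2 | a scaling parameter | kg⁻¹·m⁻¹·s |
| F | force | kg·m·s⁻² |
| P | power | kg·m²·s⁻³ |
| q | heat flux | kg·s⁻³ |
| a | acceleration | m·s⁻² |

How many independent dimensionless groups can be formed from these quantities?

There are 5 variables and 3 base dimensions (M, L, T).
The dimension matrix has rank 3.
Independent dimensionless groups: 5 − 3 = 2.

2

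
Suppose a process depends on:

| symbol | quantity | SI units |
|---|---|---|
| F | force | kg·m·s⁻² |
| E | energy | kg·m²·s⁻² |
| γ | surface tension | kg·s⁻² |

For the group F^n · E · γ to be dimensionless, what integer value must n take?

Balance the M exponent: (1)·n from F, plus (1) + (1) = 2 from the rest, must sum to zero.
n + 2 = 0, so n = -2.

-2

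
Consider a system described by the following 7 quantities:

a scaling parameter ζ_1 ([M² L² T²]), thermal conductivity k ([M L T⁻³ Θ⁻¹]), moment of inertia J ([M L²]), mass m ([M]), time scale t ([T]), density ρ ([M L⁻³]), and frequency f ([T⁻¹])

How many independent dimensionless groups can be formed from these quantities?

There are 7 variables and 4 base dimensions (M, L, T, Θ).
The dimension matrix has rank 4.
Independent dimensionless groups: 7 − 4 = 3.

3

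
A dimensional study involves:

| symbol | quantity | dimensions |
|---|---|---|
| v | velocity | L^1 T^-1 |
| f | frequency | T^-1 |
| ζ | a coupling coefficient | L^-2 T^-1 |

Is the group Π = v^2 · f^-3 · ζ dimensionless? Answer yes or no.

yes

Sum the exponent of each base dimension across the product:
  M: 2·[v]_M − 3·[f]_M + [ζ]_M = 2·(0) − 3·(0) + (0) = 0
  L: 2·[v]_L − 3·[f]_L + [ζ]_L = 2·(1) − 3·(0) + (-2) = 0
  T: 2·[v]_T − 3·[f]_T + [ζ]_T = 2·(-1) − 3·(-1) + (-1) = 0
All base exponents vanish — dimensionless.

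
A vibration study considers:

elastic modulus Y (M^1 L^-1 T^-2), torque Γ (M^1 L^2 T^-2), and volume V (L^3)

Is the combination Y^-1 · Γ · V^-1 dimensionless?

Sum the exponent of each base dimension across the product:
  M: −[Y]_M + [Γ]_M − [V]_M = −(1) + (1) − (0) = 0
  L: −[Y]_L + [Γ]_L − [V]_L = −(-1) + (2) − (3) = 0
  T: −[Y]_T + [Γ]_T − [V]_T = −(-2) + (-2) − (0) = 0
  Θ: −[Y]_Θ + [Γ]_Θ − [V]_Θ = −(0) + (0) − (0) = 0
All base exponents vanish — dimensionless.

yes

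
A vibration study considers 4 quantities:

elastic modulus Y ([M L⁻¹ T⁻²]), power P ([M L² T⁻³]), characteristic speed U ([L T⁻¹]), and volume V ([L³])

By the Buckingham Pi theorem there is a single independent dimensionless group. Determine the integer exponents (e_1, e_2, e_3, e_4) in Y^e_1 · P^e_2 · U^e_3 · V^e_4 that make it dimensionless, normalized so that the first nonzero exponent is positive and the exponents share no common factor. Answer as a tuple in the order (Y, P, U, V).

(3, -3, 3, 2)

M: e_1·(1) + e_2·(1) + e_3·(0) + e_4·(0) = 0
L: e_1·(-1) + e_2·(2) + e_3·(1) + e_4·(3) = 0
T: e_1·(-2) + e_2·(-3) + e_3·(-1) + e_4·(0) = 0
Solving this homogeneous linear system for the smallest-integer solution (first nonzero entry positive) gives (3, -3, 3, 2).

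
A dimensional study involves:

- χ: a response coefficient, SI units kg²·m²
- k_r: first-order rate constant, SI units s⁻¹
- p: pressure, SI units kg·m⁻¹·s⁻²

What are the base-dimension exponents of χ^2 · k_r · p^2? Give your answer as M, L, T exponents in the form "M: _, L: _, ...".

M: 6, L: 2, T: -5

Collect each base-dimension exponent across the product:
  M: 2·(2) + (0) + 2·(1) = 6
  L: 2·(2) + (0) + 2·(-1) = 2
  T: 2·(0) + (-1) + 2·(-2) = -5
So the dimensions are [M⁶ L² T⁻⁵].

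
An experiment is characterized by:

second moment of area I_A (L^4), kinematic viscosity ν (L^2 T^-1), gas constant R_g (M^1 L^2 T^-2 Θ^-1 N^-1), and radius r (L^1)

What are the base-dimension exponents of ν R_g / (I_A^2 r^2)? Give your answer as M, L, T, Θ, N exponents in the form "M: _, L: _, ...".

Collect each base-dimension exponent across the product:
  M: −2·(0) + (0) + (1) − 2·(0) = 1
  L: −2·(4) + (2) + (2) − 2·(1) = -6
  T: −2·(0) + (-1) + (-2) − 2·(0) = -3
  Θ: −2·(0) + (0) + (-1) − 2·(0) = -1
  N: −2·(0) + (0) + (-1) − 2·(0) = -1
So the dimensions are [M L⁻⁶ T⁻³ Θ⁻¹ N⁻¹].

M: 1, L: -6, T: -3, Θ: -1, N: -1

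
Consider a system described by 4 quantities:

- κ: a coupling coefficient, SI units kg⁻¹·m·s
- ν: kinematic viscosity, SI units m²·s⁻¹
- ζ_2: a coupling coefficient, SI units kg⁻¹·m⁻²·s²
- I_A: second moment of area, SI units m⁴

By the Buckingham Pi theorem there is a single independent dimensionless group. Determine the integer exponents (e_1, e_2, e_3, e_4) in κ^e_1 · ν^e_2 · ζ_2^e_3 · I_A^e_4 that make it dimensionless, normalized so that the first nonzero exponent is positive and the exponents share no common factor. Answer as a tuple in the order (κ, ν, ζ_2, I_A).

M: e_1·(-1) + e_2·(0) + e_3·(-1) + e_4·(0) = 0
L: e_1·(1) + e_2·(2) + e_3·(-2) + e_4·(4) = 0
T: e_1·(1) + e_2·(-1) + e_3·(2) + e_4·(0) = 0
Solving this homogeneous linear system for the smallest-integer solution (first nonzero entry positive) gives (4, -4, -4, -1).

(4, -4, -4, -1)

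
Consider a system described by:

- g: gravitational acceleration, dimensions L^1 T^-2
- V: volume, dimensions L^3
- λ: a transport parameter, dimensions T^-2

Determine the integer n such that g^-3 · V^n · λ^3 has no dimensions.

1

Balance the L exponent: (3)·n from V, plus −3·(1) + 3·(0) = -3 from the rest, must sum to zero.
3n − 3 = 0, so n = 1.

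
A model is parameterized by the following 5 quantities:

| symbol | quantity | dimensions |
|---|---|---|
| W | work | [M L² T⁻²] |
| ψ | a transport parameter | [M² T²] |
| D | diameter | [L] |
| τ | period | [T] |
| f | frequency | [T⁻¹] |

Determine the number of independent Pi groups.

2

There are 5 variables and 3 base dimensions (M, L, T).
The dimension matrix has rank 3.
Independent dimensionless groups: 5 − 3 = 2.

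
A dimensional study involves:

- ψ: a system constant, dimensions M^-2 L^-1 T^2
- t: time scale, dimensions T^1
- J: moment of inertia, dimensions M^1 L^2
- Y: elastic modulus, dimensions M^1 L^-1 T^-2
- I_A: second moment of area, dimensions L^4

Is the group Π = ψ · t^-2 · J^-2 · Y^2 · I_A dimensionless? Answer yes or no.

no

Sum the exponent of each base dimension across the product:
  M: [ψ]_M − 2·[t]_M − 2·[J]_M + 2·[Y]_M + [I_A]_M = (-2) − 2·(0) − 2·(1) + 2·(1) + (0) = -2
  L: [ψ]_L − 2·[t]_L − 2·[J]_L + 2·[Y]_L + [I_A]_L = (-1) − 2·(0) − 2·(2) + 2·(-1) + (4) = -3
  T: [ψ]_T − 2·[t]_T − 2·[J]_T + 2·[Y]_T + [I_A]_T = (2) − 2·(1) − 2·(0) + 2·(-2) + (0) = -4
Net dimensions [M⁻² L⁻³ T⁻⁴] ≠ [1] — not dimensionless.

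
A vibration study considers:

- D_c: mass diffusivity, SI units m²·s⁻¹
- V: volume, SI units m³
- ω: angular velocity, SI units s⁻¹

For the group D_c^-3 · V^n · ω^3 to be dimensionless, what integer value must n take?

2

Balance the L exponent: (3)·n from V, plus −3·(2) + 3·(0) = -6 from the rest, must sum to zero.
3n − 6 = 0, so n = 2.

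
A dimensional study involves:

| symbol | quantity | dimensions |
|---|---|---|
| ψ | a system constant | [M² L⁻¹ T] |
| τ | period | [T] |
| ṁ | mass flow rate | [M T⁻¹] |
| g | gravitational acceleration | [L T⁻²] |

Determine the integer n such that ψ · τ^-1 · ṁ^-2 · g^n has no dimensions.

1

Balance the L exponent: (1)·n from g, plus (-1) − (0) − 2·(0) = -1 from the rest, must sum to zero.
n − 1 = 0, so n = 1.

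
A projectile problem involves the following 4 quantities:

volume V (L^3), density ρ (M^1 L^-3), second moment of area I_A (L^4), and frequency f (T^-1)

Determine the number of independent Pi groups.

There are 4 variables and 3 base dimensions (M, L, T).
The dimension matrix has rank 3.
Independent dimensionless groups: 4 − 3 = 1.

1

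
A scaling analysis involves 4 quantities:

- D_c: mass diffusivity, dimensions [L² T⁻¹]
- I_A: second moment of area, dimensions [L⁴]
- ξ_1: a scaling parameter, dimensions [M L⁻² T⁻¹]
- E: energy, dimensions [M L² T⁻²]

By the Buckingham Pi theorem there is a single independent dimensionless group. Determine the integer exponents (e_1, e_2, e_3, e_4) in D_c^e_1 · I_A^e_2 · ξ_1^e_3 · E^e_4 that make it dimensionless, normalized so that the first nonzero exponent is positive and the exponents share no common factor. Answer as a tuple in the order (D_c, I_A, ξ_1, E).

(2, 1, 2, -2)

M: e_1·(0) + e_2·(0) + e_3·(1) + e_4·(1) = 0
L: e_1·(2) + e_2·(4) + e_3·(-2) + e_4·(2) = 0
T: e_1·(-1) + e_2·(0) + e_3·(-1) + e_4·(-2) = 0
Solving this homogeneous linear system for the smallest-integer solution (first nonzero entry positive) gives (2, 1, 2, -2).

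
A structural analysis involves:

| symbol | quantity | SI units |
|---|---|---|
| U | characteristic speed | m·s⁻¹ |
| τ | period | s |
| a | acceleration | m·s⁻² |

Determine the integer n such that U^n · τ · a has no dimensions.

Balance the L exponent: (1)·n from U, plus (0) + (1) = 1 from the rest, must sum to zero.
n + 1 = 0, so n = -1.

-1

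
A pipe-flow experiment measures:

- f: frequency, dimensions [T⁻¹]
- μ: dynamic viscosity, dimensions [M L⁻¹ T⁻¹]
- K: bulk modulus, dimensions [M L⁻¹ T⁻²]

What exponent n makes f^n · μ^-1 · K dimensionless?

-1

Balance the T exponent: (-1)·n from f, plus −(-1) + (-2) = -1 from the rest, must sum to zero.
−n − 1 = 0, so n = -1.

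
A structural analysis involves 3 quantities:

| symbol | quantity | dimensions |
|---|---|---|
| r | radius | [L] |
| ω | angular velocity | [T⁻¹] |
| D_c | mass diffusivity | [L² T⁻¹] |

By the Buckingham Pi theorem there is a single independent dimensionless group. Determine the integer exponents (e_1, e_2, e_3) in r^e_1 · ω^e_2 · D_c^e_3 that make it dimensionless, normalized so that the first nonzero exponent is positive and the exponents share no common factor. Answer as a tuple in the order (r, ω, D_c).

L: e_1·(1) + e_2·(0) + e_3·(2) = 0
T: e_1·(0) + e_2·(-1) + e_3·(-1) = 0
Solving this homogeneous linear system for the smallest-integer solution (first nonzero entry positive) gives (2, 1, -1).

(2, 1, -1)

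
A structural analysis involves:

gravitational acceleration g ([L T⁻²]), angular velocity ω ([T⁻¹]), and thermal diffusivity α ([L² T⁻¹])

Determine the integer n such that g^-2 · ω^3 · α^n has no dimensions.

Balance the L exponent: (2)·n from α, plus −2·(1) + 3·(0) = -2 from the rest, must sum to zero.
2n − 2 = 0, so n = 1.

1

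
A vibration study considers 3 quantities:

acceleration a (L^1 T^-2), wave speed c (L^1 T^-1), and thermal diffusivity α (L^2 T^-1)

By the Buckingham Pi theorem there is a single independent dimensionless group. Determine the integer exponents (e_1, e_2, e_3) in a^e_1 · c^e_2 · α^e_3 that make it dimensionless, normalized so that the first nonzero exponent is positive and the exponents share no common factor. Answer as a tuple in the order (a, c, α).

L: e_1·(1) + e_2·(1) + e_3·(2) = 0
T: e_1·(-2) + e_2·(-1) + e_3·(-1) = 0
Solving this homogeneous linear system for the smallest-integer solution (first nonzero entry positive) gives (1, -3, 1).

(1, -3, 1)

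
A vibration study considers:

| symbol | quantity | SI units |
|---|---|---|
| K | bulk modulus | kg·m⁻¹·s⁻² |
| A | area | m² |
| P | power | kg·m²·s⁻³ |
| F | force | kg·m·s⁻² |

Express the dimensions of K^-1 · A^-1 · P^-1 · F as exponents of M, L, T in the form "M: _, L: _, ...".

Collect each base-dimension exponent across the product:
  M: −(1) − (0) − (1) + (1) = -1
  L: −(-1) − (2) − (2) + (1) = -2
  T: −(-2) − (0) − (-3) + (-2) = 3
So the dimensions are [M⁻¹ L⁻² T³].

M: -1, L: -2, T: 3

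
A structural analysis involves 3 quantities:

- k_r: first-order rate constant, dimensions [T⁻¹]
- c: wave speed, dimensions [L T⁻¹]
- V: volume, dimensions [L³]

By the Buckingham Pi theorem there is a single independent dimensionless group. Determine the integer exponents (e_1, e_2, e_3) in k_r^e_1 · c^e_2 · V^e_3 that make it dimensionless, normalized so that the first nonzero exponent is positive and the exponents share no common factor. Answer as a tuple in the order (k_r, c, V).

L: e_1·(0) + e_2·(1) + e_3·(3) = 0
T: e_1·(-1) + e_2·(-1) + e_3·(0) = 0
Solving this homogeneous linear system for the smallest-integer solution (first nonzero entry positive) gives (3, -3, 1).

(3, -3, 1)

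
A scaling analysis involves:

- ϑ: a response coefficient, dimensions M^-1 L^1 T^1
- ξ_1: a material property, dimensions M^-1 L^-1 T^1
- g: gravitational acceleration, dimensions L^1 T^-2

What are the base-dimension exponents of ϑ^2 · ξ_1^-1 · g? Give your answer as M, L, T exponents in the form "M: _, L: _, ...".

Collect each base-dimension exponent across the product:
  M: 2·(-1) − (-1) + (0) = -1
  L: 2·(1) − (-1) + (1) = 4
  T: 2·(1) − (1) + (-2) = -1
So the dimensions are [M⁻¹ L⁴ T⁻¹].

M: -1, L: 4, T: -1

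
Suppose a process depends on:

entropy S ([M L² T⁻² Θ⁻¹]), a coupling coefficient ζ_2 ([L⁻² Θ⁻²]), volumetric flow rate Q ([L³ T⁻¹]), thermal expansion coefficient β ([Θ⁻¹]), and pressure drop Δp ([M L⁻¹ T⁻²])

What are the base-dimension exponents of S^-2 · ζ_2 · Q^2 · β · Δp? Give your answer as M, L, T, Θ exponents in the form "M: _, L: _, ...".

Collect each base-dimension exponent across the product:
  M: −2·(1) + (0) + 2·(0) + (0) + (1) = -1
  L: −2·(2) + (-2) + 2·(3) + (0) + (-1) = -1
  T: −2·(-2) + (0) + 2·(-1) + (0) + (-2) = 0
  Θ: −2·(-1) + (-2) + 2·(0) + (-1) + (0) = -1
So the dimensions are [M⁻¹ L⁻¹ Θ⁻¹].

M: -1, L: -1, T: 0, Θ: -1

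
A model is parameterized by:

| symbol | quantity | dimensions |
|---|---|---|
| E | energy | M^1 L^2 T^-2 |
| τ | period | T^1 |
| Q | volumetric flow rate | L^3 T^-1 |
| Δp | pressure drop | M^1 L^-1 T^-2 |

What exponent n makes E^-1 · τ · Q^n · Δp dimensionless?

Balance the L exponent: (3)·n from Q, plus −(2) + (0) + (-1) = -3 from the rest, must sum to zero.
3n − 3 = 0, so n = 1.

1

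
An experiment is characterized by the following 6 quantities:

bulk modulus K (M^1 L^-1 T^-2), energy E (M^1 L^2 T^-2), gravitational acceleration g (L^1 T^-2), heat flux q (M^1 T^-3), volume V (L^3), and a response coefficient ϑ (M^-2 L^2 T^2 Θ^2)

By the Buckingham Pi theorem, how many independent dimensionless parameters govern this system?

There are 6 variables and 4 base dimensions (M, L, T, Θ).
The dimension matrix has rank 4.
Independent dimensionless groups: 6 − 4 = 2.

2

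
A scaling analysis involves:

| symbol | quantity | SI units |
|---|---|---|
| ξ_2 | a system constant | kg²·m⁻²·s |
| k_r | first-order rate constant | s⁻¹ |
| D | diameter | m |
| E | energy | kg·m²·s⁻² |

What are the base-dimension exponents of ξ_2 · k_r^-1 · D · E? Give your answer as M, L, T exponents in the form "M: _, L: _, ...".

Collect each base-dimension exponent across the product:
  M: (2) − (0) + (0) + (1) = 3
  L: (-2) − (0) + (1) + (2) = 1
  T: (1) − (-1) + (0) + (-2) = 0
So the dimensions are [M³ L].

M: 3, L: 1, T: 0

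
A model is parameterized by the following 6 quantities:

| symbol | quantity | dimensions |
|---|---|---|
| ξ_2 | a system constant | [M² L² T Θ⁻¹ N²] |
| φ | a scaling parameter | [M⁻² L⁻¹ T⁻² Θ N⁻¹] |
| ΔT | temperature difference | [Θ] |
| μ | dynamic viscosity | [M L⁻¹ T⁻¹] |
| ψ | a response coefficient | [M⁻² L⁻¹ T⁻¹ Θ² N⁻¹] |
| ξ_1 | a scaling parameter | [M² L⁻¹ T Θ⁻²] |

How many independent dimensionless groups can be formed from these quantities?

There are 6 variables and 5 base dimensions (M, L, T, Θ, N).
The dimension matrix has rank 5.
Independent dimensionless groups: 6 − 5 = 1.

1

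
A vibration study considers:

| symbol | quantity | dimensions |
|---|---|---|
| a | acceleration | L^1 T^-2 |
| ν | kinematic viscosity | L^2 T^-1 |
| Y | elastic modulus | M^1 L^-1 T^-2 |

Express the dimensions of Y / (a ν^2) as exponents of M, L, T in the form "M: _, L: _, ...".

Collect each base-dimension exponent across the product:
  M: −(0) − 2·(0) + (1) = 1
  L: −(1) − 2·(2) + (-1) = -6
  T: −(-2) − 2·(-1) + (-2) = 2
So the dimensions are [M L⁻⁶ T²].

M: 1, L: -6, T: 2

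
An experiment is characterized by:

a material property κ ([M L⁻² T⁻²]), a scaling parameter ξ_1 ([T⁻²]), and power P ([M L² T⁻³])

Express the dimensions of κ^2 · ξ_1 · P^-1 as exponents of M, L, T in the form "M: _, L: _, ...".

Collect each base-dimension exponent across the product:
  M: 2·(1) + (0) − (1) = 1
  L: 2·(-2) + (0) − (2) = -6
  T: 2·(-2) + (-2) − (-3) = -3
So the dimensions are [M L⁻⁶ T⁻³].

M: 1, L: -6, T: -3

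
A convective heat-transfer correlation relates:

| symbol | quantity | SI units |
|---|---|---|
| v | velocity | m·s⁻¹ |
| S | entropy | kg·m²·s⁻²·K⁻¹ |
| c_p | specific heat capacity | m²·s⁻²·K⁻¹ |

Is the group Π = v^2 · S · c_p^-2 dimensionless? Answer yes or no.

Sum the exponent of each base dimension across the product:
  M: 2·[v]_M + [S]_M − 2·[c_p]_M = 2·(0) + (1) − 2·(0) = 1
  L: 2·[v]_L + [S]_L − 2·[c_p]_L = 2·(1) + (2) − 2·(2) = 0
  T: 2·[v]_T + [S]_T − 2·[c_p]_T = 2·(-1) + (-2) − 2·(-2) = 0
  Θ: 2·[v]_Θ + [S]_Θ − 2·[c_p]_Θ = 2·(0) + (-1) − 2·(-1) = 1
Net dimensions [M Θ] ≠ [1] — not dimensionless.

no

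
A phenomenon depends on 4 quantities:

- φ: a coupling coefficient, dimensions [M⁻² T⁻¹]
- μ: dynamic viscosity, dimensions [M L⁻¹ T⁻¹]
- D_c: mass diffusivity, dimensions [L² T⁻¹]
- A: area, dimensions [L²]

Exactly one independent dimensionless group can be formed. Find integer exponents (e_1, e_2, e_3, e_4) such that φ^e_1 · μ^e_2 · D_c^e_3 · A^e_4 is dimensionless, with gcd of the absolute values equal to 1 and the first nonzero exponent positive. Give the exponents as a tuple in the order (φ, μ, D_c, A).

(1, 2, -3, 4)

M: e_1·(-2) + e_2·(1) + e_3·(0) + e_4·(0) = 0
L: e_1·(0) + e_2·(-1) + e_3·(2) + e_4·(2) = 0
T: e_1·(-1) + e_2·(-1) + e_3·(-1) + e_4·(0) = 0
Solving this homogeneous linear system for the smallest-integer solution (first nonzero entry positive) gives (1, 2, -3, 4).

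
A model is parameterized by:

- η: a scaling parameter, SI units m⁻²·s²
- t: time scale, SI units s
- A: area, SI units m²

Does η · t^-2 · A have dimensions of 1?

yes

Sum the exponent of each base dimension across the product:
  L: [η]_L − 2·[t]_L + [A]_L = (-2) − 2·(0) + (2) = 0
  T: [η]_T − 2·[t]_T + [A]_T = (2) − 2·(1) + (0) = 0
All base exponents vanish — dimensionless.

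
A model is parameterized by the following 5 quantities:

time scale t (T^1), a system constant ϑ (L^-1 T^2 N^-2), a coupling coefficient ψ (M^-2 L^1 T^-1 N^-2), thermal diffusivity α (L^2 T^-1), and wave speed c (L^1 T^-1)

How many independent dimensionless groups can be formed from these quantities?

1

There are 5 variables and 4 base dimensions (M, L, T, N).
The dimension matrix has rank 4.
Independent dimensionless groups: 5 − 4 = 1.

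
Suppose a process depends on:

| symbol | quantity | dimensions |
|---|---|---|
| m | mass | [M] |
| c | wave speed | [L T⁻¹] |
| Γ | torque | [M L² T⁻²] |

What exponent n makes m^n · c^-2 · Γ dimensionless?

Balance the M exponent: (1)·n from m, plus −2·(0) + (1) = 1 from the rest, must sum to zero.
n + 1 = 0, so n = -1.

-1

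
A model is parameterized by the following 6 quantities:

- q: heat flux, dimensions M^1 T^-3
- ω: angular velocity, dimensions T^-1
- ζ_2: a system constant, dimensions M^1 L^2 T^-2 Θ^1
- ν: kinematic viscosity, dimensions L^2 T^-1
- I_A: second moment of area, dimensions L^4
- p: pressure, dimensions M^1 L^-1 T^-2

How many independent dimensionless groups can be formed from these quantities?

2

There are 6 variables and 4 base dimensions (M, L, T, Θ).
The dimension matrix has rank 4.
Independent dimensionless groups: 6 − 4 = 2.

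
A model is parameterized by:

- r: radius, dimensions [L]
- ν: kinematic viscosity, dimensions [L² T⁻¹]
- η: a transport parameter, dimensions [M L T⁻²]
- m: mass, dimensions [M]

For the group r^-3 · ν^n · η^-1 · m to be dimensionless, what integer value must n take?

Balance the L exponent: (2)·n from ν, plus −3·(1) − (1) + (0) = -4 from the rest, must sum to zero.
2n − 4 = 0, so n = 2.

2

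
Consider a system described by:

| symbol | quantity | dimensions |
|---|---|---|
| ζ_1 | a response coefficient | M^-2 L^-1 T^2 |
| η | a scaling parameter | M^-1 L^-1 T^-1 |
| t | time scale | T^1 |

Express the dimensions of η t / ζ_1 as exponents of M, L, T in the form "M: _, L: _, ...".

M: 1, L: 0, T: -2

Collect each base-dimension exponent across the product:
  M: −(-2) + (-1) + (0) = 1
  L: −(-1) + (-1) + (0) = 0
  T: −(2) + (-1) + (1) = -2
So the dimensions are [M T⁻²].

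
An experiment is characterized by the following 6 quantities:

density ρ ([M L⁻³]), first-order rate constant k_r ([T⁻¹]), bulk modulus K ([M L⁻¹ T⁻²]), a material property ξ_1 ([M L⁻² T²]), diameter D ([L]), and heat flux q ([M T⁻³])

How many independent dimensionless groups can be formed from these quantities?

There are 6 variables and 3 base dimensions (M, L, T).
The dimension matrix has rank 3.
Independent dimensionless groups: 6 − 3 = 3.

3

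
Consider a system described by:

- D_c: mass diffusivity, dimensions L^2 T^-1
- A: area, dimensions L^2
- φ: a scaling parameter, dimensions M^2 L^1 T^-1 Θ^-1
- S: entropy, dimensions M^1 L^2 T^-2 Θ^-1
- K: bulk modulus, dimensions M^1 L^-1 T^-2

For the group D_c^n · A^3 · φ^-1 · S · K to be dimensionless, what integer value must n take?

-3

Balance the L exponent: (2)·n from D_c, plus 3·(2) − (1) + (2) + (-1) = 6 from the rest, must sum to zero.
2n + 6 = 0, so n = -3.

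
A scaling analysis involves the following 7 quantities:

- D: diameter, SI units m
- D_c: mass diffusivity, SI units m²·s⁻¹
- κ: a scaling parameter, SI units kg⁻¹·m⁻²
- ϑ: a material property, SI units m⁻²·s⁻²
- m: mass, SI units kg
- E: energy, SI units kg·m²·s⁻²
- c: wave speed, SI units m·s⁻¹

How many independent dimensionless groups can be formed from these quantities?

There are 7 variables and 3 base dimensions (M, L, T).
The dimension matrix has rank 3.
Independent dimensionless groups: 7 − 3 = 4.

4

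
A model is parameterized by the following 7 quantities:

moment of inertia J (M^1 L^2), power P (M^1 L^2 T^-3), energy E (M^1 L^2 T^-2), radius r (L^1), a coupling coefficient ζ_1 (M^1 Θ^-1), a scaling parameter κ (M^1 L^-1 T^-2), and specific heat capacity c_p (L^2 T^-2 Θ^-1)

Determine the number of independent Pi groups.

There are 7 variables and 4 base dimensions (M, L, T, Θ).
The dimension matrix has rank 4.
Independent dimensionless groups: 7 − 4 = 3.

3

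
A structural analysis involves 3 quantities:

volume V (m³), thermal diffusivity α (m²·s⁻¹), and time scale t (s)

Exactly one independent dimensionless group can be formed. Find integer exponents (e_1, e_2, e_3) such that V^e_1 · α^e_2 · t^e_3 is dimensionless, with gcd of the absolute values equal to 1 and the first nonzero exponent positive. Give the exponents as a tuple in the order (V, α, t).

(2, -3, -3)

L: e_1·(3) + e_2·(2) + e_3·(0) = 0
T: e_1·(0) + e_2·(-1) + e_3·(1) = 0
Solving this homogeneous linear system for the smallest-integer solution (first nonzero entry positive) gives (2, -3, -3).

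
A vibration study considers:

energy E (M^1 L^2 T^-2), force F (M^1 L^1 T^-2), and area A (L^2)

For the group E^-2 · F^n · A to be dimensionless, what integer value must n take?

2

Balance the M exponent: (1)·n from F, plus −2·(1) + (0) = -2 from the rest, must sum to zero.
n − 2 = 0, so n = 2.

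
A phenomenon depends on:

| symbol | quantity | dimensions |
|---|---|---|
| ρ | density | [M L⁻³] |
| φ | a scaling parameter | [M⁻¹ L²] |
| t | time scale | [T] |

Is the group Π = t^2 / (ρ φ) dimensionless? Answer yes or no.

Sum the exponent of each base dimension across the product:
  M: −[ρ]_M − [φ]_M + 2·[t]_M = −(1) − (-1) + 2·(0) = 0
  L: −[ρ]_L − [φ]_L + 2·[t]_L = −(-3) − (2) + 2·(0) = 1
  T: −[ρ]_T − [φ]_T + 2·[t]_T = −(0) − (0) + 2·(1) = 2
Net dimensions [L T²] ≠ [1] — not dimensionless.

no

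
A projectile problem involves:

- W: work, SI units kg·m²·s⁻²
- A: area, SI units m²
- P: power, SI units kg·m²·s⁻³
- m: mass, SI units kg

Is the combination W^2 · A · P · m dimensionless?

Sum the exponent of each base dimension across the product:
  M: 2·[W]_M + [A]_M + [P]_M + [m]_M = 2·(1) + (0) + (1) + (1) = 4
  L: 2·[W]_L + [A]_L + [P]_L + [m]_L = 2·(2) + (2) + (2) + (0) = 8
  T: 2·[W]_T + [A]_T + [P]_T + [m]_T = 2·(-2) + (0) + (-3) + (0) = -7
Net dimensions [M⁴ L⁸ T⁻⁷] ≠ [1] — not dimensionless.

no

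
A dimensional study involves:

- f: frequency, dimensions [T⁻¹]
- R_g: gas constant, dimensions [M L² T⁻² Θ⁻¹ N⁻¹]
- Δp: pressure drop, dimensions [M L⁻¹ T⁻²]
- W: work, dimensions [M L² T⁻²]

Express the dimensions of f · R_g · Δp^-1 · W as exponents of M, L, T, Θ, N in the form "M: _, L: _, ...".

M: 1, L: 5, T: -3, Θ: -1, N: -1

Collect each base-dimension exponent across the product:
  M: (0) + (1) − (1) + (1) = 1
  L: (0) + (2) − (-1) + (2) = 5
  T: (-1) + (-2) − (-2) + (-2) = -3
  Θ: (0) + (-1) − (0) + (0) = -1
  N: (0) + (-1) − (0) + (0) = -1
So the dimensions are [M L⁵ T⁻³ Θ⁻¹ N⁻¹].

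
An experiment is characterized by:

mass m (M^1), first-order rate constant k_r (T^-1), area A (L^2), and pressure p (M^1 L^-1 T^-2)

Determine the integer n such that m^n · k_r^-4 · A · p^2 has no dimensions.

-2

Balance the M exponent: (1)·n from m, plus −4·(0) + (0) + 2·(1) = 2 from the rest, must sum to zero.
n + 2 = 0, so n = -2.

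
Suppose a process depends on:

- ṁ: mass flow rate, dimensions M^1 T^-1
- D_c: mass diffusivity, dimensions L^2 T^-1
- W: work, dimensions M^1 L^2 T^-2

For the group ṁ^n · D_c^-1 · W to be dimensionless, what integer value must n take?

-1

Balance the M exponent: (1)·n from ṁ, plus −(0) + (1) = 1 from the rest, must sum to zero.
n + 1 = 0, so n = -1.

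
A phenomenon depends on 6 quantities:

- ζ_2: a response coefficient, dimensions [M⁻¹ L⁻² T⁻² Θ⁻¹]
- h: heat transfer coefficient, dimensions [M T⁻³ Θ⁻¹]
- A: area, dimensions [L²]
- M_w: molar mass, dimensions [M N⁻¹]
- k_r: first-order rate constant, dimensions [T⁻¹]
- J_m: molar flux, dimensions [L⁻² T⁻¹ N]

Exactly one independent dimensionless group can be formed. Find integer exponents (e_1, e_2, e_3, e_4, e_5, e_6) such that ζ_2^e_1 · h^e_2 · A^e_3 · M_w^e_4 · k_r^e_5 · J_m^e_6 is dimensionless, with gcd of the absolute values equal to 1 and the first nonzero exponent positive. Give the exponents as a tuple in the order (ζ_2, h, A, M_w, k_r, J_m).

M: e_1·(-1) + e_2·(1) + e_3·(0) + e_4·(1) + e_5·(0) + e_6·(0) = 0
L: e_1·(-2) + e_2·(0) + e_3·(2) + e_4·(0) + e_5·(0) + e_6·(-2) = 0
T: e_1·(-2) + e_2·(-3) + e_3·(0) + e_4·(0) + e_5·(-1) + e_6·(-1) = 0
Θ: e_1·(-1) + e_2·(-1) + e_3·(0) + e_4·(0) + e_5·(0) + e_6·(0) = 0
N: e_1·(0) + e_2·(0) + e_3·(0) + e_4·(-1) + e_5·(0) + e_6·(1) = 0
Solving this homogeneous linear system for the smallest-integer solution (first nonzero entry positive) gives (1, -1, 3, 2, -1, 2).

(1, -1, 3, 2, -1, 2)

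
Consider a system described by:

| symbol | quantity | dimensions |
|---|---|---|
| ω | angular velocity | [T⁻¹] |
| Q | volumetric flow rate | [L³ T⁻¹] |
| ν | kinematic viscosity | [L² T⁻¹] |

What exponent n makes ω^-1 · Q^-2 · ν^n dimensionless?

3

Balance the L exponent: (2)·n from ν, plus −(0) − 2·(3) = -6 from the rest, must sum to zero.
2n − 6 = 0, so n = 3.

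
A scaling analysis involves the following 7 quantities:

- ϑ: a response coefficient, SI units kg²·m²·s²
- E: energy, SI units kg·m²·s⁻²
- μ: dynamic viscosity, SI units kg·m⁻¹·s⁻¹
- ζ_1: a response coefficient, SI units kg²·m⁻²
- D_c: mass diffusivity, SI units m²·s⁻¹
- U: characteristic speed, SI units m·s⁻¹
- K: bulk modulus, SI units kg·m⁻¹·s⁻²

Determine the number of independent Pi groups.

4

There are 7 variables and 3 base dimensions (M, L, T).
The dimension matrix has rank 3.
Independent dimensionless groups: 7 − 3 = 4.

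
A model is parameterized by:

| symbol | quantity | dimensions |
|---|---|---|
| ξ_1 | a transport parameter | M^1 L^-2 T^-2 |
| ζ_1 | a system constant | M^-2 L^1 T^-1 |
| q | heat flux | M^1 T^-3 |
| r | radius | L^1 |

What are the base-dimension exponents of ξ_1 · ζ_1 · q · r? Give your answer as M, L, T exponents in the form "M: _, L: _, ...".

M: 0, L: 0, T: -6

Collect each base-dimension exponent across the product:
  M: (1) + (-2) + (1) + (0) = 0
  L: (-2) + (1) + (0) + (1) = 0
  T: (-2) + (-1) + (-3) + (0) = -6
So the dimensions are [T⁻⁶].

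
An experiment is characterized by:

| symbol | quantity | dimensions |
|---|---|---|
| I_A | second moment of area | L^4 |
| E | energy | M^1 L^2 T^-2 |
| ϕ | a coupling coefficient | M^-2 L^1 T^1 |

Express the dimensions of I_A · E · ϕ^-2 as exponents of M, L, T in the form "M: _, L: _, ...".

M: 5, L: 4, T: -4

Collect each base-dimension exponent across the product:
  M: (0) + (1) − 2·(-2) = 5
  L: (4) + (2) − 2·(1) = 4
  T: (0) + (-2) − 2·(1) = -4
So the dimensions are [M⁵ L⁴ T⁻⁴].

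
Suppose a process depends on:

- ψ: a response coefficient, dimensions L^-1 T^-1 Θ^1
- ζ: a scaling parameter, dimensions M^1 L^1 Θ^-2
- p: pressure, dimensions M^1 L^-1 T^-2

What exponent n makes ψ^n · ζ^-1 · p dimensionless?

Balance the L exponent: (-1)·n from ψ, plus −(1) + (-1) = -2 from the rest, must sum to zero.
−n − 2 = 0, so n = -2.

-2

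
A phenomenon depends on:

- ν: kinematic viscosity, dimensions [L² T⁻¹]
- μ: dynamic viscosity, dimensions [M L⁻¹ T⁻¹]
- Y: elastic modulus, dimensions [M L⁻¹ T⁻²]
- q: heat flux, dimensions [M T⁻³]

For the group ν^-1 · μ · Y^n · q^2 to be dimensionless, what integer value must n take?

Balance the M exponent: (1)·n from Y, plus −(0) + (1) + 2·(1) = 3 from the rest, must sum to zero.
n + 3 = 0, so n = -3.

-3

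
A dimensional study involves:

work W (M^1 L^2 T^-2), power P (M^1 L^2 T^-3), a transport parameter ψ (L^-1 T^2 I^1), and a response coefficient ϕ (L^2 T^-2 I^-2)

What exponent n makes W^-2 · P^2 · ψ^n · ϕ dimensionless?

2

Balance the L exponent: (-1)·n from ψ, plus −2·(2) + 2·(2) + (2) = 2 from the rest, must sum to zero.
−n + 2 = 0, so n = 2.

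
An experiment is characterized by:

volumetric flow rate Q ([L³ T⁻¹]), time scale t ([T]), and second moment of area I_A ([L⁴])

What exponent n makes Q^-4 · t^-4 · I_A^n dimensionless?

3

Balance the L exponent: (4)·n from I_A, plus −4·(3) − 4·(0) = -12 from the rest, must sum to zero.
4n − 12 = 0, so n = 3.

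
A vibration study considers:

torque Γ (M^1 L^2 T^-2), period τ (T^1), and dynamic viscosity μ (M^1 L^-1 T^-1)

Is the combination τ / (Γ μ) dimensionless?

no

Sum the exponent of each base dimension across the product:
  M: −[Γ]_M + [τ]_M − [μ]_M = −(1) + (0) − (1) = -2
  L: −[Γ]_L + [τ]_L − [μ]_L = −(2) + (0) − (-1) = -1
  T: −[Γ]_T + [τ]_T − [μ]_T = −(-2) + (1) − (-1) = 4
Net dimensions [M⁻² L⁻¹ T⁴] ≠ [1] — not dimensionless.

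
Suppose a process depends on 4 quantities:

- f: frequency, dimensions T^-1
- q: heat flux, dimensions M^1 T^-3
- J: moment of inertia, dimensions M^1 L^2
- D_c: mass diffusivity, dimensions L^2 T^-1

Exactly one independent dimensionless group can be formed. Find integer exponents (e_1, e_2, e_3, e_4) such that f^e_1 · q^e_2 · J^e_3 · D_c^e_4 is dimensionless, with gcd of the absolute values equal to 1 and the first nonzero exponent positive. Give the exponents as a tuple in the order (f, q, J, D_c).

M: e_1·(0) + e_2·(1) + e_3·(1) + e_4·(0) = 0
L: e_1·(0) + e_2·(0) + e_3·(2) + e_4·(2) = 0
T: e_1·(-1) + e_2·(-3) + e_3·(0) + e_4·(-1) = 0
Solving this homogeneous linear system for the smallest-integer solution (first nonzero entry positive) gives (4, -1, 1, -1).

(4, -1, 1, -1)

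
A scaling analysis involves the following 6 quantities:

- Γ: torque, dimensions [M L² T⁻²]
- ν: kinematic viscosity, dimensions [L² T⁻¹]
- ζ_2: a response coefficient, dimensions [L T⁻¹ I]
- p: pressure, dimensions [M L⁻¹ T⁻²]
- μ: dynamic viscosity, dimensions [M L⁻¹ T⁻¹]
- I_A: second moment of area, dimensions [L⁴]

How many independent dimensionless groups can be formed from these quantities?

There are 6 variables and 4 base dimensions (M, L, T, I).
The dimension matrix has rank 4.
Independent dimensionless groups: 6 − 4 = 2.

2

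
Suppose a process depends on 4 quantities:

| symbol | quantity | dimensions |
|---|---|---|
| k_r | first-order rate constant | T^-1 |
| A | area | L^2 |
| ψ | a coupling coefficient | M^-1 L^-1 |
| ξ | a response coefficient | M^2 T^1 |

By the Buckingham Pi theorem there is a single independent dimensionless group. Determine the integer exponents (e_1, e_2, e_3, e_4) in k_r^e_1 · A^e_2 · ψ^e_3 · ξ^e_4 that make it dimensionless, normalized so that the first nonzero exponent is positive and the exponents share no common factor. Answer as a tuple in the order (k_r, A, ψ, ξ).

(1, 1, 2, 1)

M: e_1·(0) + e_2·(0) + e_3·(-1) + e_4·(2) = 0
L: e_1·(0) + e_2·(2) + e_3·(-1) + e_4·(0) = 0
T: e_1·(-1) + e_2·(0) + e_3·(0) + e_4·(1) = 0
Solving this homogeneous linear system for the smallest-integer solution (first nonzero entry positive) gives (1, 1, 2, 1).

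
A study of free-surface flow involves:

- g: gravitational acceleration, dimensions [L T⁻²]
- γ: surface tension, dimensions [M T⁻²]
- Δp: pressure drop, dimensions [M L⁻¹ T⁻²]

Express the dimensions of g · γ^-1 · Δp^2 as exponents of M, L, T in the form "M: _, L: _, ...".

M: 1, L: -1, T: -4

Collect each base-dimension exponent across the product:
  M: (0) − (1) + 2·(1) = 1
  L: (1) − (0) + 2·(-1) = -1
  T: (-2) − (-2) + 2·(-2) = -4
So the dimensions are [M L⁻¹ T⁻⁴].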